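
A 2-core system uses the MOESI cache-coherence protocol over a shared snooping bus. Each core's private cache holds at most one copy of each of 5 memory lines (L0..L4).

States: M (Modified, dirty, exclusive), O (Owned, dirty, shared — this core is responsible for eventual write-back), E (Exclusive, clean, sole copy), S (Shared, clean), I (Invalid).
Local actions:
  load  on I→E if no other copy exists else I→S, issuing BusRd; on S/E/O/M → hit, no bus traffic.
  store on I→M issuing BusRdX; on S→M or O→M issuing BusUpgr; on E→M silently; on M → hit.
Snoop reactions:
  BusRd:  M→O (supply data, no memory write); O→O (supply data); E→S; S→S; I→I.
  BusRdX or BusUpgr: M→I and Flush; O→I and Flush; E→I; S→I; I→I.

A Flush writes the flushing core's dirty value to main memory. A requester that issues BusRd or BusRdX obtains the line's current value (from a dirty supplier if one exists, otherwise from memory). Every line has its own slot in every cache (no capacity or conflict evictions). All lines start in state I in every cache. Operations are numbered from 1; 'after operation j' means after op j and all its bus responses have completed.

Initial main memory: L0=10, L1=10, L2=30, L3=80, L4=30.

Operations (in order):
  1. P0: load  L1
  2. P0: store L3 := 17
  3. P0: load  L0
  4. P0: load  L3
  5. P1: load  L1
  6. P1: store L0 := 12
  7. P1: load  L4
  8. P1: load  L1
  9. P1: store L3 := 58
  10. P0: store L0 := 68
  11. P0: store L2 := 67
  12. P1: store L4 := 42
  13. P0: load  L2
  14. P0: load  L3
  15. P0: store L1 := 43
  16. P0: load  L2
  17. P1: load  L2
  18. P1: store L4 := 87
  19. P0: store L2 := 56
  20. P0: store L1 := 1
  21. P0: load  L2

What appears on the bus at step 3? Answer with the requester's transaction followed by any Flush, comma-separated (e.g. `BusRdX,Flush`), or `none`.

  op1 P0: load  L1 → E/I on L1; bus BusRd; mem=10
  op2 P0: store L3 := 17 → M/I on L3; bus BusRdX; mem=80
  op3 P0: load  L0 → E/I on L0; bus BusRd; mem=10
  op4 P0: load  L3 → M/I on L3; bus (none); mem=80
  op5 P1: load  L1 → S/S on L1; bus BusRd; mem=10
  op6 P1: store L0 := 12 → I/M on L0; bus BusRdX; mem=10
  op7 P1: load  L4 → I/E on L4; bus BusRd; mem=30
  op8 P1: load  L1 → S/S on L1; bus (none); mem=10
  op9 P1: store L3 := 58 → I/M on L3; bus BusRdX Flush; mem=17
  op10 P0: store L0 := 68 → M/I on L0; bus BusRdX Flush; mem=12
  op11 P0: store L2 := 67 → M/I on L2; bus BusRdX; mem=30
  op12 P1: store L4 := 42 → I/M on L4; bus (none); mem=30
  op13 P0: load  L2 → M/I on L2; bus (none); mem=30
  op14 P0: load  L3 → S/O on L3; bus BusRd; mem=17
  op15 P0: store L1 := 43 → M/I on L1; bus BusUpgr; mem=10
  op16 P0: load  L2 → M/I on L2; bus (none); mem=30
  op17 P1: load  L2 → O/S on L2; bus BusRd; mem=30
  op18 P1: store L4 := 87 → I/M on L4; bus (none); mem=30
  op19 P0: store L2 := 56 → M/I on L2; bus BusUpgr; mem=30
  op20 P0: store L1 := 1 → M/I on L1; bus (none); mem=10
  op21 P0: load  L2 → M/I on L2; bus (none); mem=30

bus = BusRd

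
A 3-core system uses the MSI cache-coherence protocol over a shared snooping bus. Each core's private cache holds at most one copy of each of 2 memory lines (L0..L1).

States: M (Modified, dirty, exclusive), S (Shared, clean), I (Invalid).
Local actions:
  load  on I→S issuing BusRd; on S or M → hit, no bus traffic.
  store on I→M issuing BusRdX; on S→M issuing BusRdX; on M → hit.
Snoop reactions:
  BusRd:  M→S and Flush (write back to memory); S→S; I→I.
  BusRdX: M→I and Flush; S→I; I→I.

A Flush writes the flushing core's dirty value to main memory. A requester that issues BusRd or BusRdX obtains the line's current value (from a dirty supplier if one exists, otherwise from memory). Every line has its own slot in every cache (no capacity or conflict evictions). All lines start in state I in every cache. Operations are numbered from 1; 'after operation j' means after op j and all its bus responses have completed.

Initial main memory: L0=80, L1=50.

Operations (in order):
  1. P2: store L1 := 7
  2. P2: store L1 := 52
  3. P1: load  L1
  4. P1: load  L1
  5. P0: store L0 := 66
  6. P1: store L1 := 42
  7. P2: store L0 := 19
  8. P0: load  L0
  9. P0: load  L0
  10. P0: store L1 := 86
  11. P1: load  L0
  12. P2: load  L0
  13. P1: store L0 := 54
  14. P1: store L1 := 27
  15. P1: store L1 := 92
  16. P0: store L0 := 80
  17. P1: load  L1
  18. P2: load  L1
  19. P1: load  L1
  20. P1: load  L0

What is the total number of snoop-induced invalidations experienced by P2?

invalidations = 2

[1] P2: store L1 := 7 | P0:I, P1:I, P2:M(7) | bus: BusRdX
[2] P2: store L1 := 52 | P0:I, P1:I, P2:M(52) | bus: none
[3] P1: load  L1 | P0:I, P1:S(52), P2:S(52) | bus: BusRd,Flush
[4] P1: load  L1 | P0:I, P1:S(52), P2:S(52) | bus: none
[5] P0: store L0 := 66 | P0:M(66), P1:I, P2:I | bus: BusRdX
[6] P1: store L1 := 42 | P0:I, P1:M(42), P2:I | bus: BusRdX
[7] P2: store L0 := 19 | P0:I, P1:I, P2:M(19) | bus: BusRdX,Flush
[8] P0: load  L0 | P0:S(19), P1:I, P2:S(19) | bus: BusRd,Flush
[9] P0: load  L0 | P0:S(19), P1:I, P2:S(19) | bus: none
[10] P0: store L1 := 86 | P0:M(86), P1:I, P2:I | bus: BusRdX,Flush
[11] P1: load  L0 | P0:S(19), P1:S(19), P2:S(19) | bus: BusRd
[12] P2: load  L0 | P0:S(19), P1:S(19), P2:S(19) | bus: none
[13] P1: store L0 := 54 | P0:I, P1:M(54), P2:I | bus: BusRdX
[14] P1: store L1 := 27 | P0:I, P1:M(27), P2:I | bus: BusRdX,Flush
[15] P1: store L1 := 92 | P0:I, P1:M(92), P2:I | bus: none
[16] P0: store L0 := 80 | P0:M(80), P1:I, P2:I | bus: BusRdX,Flush
[17] P1: load  L1 | P0:I, P1:M(92), P2:I | bus: none
[18] P2: load  L1 | P0:I, P1:S(92), P2:S(92) | bus: BusRd,Flush
[19] P1: load  L1 | P0:I, P1:S(92), P2:S(92) | bus: none
[20] P1: load  L0 | P0:S(80), P1:S(80), P2:I | bus: BusRd,Flush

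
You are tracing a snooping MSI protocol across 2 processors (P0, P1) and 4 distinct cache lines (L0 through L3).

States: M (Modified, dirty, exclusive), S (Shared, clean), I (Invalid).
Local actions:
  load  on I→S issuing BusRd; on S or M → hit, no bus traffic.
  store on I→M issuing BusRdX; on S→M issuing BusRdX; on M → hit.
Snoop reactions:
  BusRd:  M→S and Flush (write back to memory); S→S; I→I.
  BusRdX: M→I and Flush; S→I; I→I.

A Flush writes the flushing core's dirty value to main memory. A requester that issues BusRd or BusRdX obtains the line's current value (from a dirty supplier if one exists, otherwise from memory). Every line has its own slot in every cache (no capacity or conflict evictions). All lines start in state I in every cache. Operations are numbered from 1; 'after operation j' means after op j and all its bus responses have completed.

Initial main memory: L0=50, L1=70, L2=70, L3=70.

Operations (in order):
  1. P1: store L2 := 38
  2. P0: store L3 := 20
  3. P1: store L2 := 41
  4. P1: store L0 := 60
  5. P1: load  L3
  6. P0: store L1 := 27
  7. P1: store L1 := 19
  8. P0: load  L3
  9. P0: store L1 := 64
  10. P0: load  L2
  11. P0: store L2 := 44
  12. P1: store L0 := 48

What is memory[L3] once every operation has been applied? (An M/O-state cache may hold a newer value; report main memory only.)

memory[L3] = 20

  op1 P1: store L2 := 38 → I/M on L2; bus BusRdX; mem=70
  op2 P0: store L3 := 20 → M/I on L3; bus BusRdX; mem=70
  op3 P1: store L2 := 41 → I/M on L2; bus (none); mem=70
  op4 P1: store L0 := 60 → I/M on L0; bus BusRdX; mem=50
  op5 P1: load  L3 → S/S on L3; bus BusRd Flush; mem=20
  op6 P0: store L1 := 27 → M/I on L1; bus BusRdX; mem=70
  op7 P1: store L1 := 19 → I/M on L1; bus BusRdX Flush; mem=27
  op8 P0: load  L3 → S/S on L3; bus (none); mem=20
  op9 P0: store L1 := 64 → M/I on L1; bus BusRdX Flush; mem=19
  op10 P0: load  L2 → S/S on L2; bus BusRd Flush; mem=41
  op11 P0: store L2 := 44 → M/I on L2; bus BusRdX; mem=41
  op12 P1: store L0 := 48 → I/M on L0; bus (none); mem=50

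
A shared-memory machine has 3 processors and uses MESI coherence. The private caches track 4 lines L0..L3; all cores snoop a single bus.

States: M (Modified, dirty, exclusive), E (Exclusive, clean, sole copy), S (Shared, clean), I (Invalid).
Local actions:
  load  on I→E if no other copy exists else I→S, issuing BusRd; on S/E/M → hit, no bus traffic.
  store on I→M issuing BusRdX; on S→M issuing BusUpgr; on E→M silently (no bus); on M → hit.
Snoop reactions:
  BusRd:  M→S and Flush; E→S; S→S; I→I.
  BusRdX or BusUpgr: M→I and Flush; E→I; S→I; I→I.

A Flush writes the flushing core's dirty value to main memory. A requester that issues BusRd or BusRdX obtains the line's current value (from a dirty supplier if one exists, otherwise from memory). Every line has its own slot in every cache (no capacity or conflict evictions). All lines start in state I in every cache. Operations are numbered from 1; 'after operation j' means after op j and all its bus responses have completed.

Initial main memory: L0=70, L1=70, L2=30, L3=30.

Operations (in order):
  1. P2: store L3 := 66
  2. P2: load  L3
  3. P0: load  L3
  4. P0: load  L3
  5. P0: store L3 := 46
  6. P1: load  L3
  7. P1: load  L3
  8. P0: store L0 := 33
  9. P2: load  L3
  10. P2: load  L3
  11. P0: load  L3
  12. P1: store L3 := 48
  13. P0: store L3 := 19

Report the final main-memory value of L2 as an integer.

memory[L2] = 30

1. P2: store L3 := 66  bus=[BusRdX]  L3: P0=I P1=I P2=M  mem[L3]=30
2. P2: load  L3  bus=[-]  L3: P0=I P1=I P2=M  mem[L3]=30
3. P0: load  L3  bus=[BusRd,Flush]  L3: P0=S P1=I P2=S  mem[L3]=66
4. P0: load  L3  bus=[-]  L3: P0=S P1=I P2=S  mem[L3]=66
5. P0: store L3 := 46  bus=[BusUpgr]  L3: P0=M P1=I P2=I  mem[L3]=66
6. P1: load  L3  bus=[BusRd,Flush]  L3: P0=S P1=S P2=I  mem[L3]=46
7. P1: load  L3  bus=[-]  L3: P0=S P1=S P2=I  mem[L3]=46
8. P0: store L0 := 33  bus=[BusRdX]  L0: P0=M P1=I P2=I  mem[L0]=70
9. P2: load  L3  bus=[BusRd]  L3: P0=S P1=S P2=S  mem[L3]=46
10. P2: load  L3  bus=[-]  L3: P0=S P1=S P2=S  mem[L3]=46
11. P0: load  L3  bus=[-]  L3: P0=S P1=S P2=S  mem[L3]=46
12. P1: store L3 := 48  bus=[BusUpgr]  L3: P0=I P1=M P2=I  mem[L3]=46
13. P0: store L3 := 19  bus=[BusRdX,Flush]  L3: P0=M P1=I P2=I  mem[L3]=48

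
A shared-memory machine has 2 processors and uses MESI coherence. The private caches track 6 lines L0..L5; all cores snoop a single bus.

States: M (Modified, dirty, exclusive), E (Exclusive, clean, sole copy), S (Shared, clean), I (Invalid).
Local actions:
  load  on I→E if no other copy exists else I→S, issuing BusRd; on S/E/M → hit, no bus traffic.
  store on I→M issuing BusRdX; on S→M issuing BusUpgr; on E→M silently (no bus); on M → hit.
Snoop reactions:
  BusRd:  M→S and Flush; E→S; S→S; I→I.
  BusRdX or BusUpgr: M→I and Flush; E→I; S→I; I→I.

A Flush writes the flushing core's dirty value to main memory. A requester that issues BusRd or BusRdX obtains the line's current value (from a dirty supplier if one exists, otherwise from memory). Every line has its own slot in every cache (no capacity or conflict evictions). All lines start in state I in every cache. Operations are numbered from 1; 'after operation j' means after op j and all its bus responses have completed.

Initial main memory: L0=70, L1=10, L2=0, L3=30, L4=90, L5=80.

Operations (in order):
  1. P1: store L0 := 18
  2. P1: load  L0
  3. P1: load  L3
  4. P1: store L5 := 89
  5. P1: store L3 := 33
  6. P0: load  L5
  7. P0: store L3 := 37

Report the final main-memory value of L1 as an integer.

memory[L1] = 10

  op1 P1: store L0 := 18 → I/M on L0; bus BusRdX; mem=70
  op2 P1: load  L0 → I/M on L0; bus (none); mem=70
  op3 P1: load  L3 → I/E on L3; bus BusRd; mem=30
  op4 P1: store L5 := 89 → I/M on L5; bus BusRdX; mem=80
  op5 P1: store L3 := 33 → I/M on L3; bus (none); mem=30
  op6 P0: load  L5 → S/S on L5; bus BusRd Flush; mem=89
  op7 P0: store L3 := 37 → M/I on L3; bus BusRdX Flush; mem=33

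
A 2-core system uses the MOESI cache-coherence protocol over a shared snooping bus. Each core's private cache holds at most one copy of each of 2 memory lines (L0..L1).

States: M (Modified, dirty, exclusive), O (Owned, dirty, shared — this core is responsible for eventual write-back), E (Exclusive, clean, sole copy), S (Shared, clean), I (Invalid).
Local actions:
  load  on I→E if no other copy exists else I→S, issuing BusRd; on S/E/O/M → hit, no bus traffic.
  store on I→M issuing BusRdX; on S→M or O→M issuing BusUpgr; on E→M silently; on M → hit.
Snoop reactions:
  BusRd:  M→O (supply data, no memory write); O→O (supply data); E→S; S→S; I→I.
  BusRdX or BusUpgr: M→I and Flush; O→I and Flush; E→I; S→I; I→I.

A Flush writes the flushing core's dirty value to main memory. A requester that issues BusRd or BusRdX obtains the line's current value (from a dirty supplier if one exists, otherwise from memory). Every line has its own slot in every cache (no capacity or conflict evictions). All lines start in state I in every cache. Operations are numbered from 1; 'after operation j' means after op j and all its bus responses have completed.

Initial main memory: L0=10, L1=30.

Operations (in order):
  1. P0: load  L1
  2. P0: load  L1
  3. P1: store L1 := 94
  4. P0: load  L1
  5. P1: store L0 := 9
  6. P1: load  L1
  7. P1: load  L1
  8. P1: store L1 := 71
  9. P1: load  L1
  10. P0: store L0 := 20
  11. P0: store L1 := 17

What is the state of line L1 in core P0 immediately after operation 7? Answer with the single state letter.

step 1: P0: load  L1  ⟶  EI  (L1)  txn=BusRd  M[L1]=30
step 2: P0: load  L1  ⟶  EI  (L1)  txn=∅  M[L1]=30
step 3: P1: store L1 := 94  ⟶  IM  (L1)  txn=BusRdX  M[L1]=30
step 4: P0: load  L1  ⟶  SO  (L1)  txn=BusRd  M[L1]=30
step 5: P1: store L0 := 9  ⟶  IM  (L0)  txn=BusRdX  M[L0]=10
step 6: P1: load  L1  ⟶  SO  (L1)  txn=∅  M[L1]=30
step 7: P1: load  L1  ⟶  SO  (L1)  txn=∅  M[L1]=30
step 8: P1: store L1 := 71  ⟶  IM  (L1)  txn=BusUpgr  M[L1]=30
step 9: P1: load  L1  ⟶  IM  (L1)  txn=∅  M[L1]=30
step 10: P0: store L0 := 20  ⟶  MI  (L0)  txn=BusRdX+Flush  M[L0]=9
step 11: P0: store L1 := 17  ⟶  MI  (L1)  txn=BusRdX+Flush  M[L1]=71

state = S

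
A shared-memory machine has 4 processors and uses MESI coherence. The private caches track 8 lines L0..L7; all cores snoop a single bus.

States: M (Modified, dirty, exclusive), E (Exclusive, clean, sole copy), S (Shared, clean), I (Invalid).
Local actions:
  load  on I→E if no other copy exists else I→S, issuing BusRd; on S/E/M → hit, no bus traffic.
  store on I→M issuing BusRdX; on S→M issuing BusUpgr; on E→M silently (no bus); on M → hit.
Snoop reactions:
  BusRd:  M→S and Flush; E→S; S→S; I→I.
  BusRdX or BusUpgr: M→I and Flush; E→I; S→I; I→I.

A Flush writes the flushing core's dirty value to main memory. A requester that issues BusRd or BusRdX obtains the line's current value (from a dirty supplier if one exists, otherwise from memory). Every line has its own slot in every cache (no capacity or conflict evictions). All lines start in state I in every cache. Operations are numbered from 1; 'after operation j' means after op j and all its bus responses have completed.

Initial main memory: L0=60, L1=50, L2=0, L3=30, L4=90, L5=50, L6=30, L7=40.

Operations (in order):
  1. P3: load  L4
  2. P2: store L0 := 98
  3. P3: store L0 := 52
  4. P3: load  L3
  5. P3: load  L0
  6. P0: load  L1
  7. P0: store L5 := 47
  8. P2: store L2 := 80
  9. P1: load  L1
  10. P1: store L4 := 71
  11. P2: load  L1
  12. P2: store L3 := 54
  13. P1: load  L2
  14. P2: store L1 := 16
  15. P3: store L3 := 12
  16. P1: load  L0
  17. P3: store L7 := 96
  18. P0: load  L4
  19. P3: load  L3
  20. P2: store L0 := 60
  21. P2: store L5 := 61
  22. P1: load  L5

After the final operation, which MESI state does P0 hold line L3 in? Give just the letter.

state = I

  op1 P3: load  L4 → I/I/I/E on L4; bus BusRd; mem=90
  op2 P2: store L0 := 98 → I/I/M/I on L0; bus BusRdX; mem=60
  op3 P3: store L0 := 52 → I/I/I/M on L0; bus BusRdX Flush; mem=98
  op4 P3: load  L3 → I/I/I/E on L3; bus BusRd; mem=30
  op5 P3: load  L0 → I/I/I/M on L0; bus (none); mem=98
  op6 P0: load  L1 → E/I/I/I on L1; bus BusRd; mem=50
  op7 P0: store L5 := 47 → M/I/I/I on L5; bus BusRdX; mem=50
  op8 P2: store L2 := 80 → I/I/M/I on L2; bus BusRdX; mem=0
  op9 P1: load  L1 → S/S/I/I on L1; bus BusRd; mem=50
  op10 P1: store L4 := 71 → I/M/I/I on L4; bus BusRdX; mem=90
  op11 P2: load  L1 → S/S/S/I on L1; bus BusRd; mem=50
  op12 P2: store L3 := 54 → I/I/M/I on L3; bus BusRdX; mem=30
  op13 P1: load  L2 → I/S/S/I on L2; bus BusRd Flush; mem=80
  op14 P2: store L1 := 16 → I/I/M/I on L1; bus BusUpgr; mem=50
  op15 P3: store L3 := 12 → I/I/I/M on L3; bus BusRdX Flush; mem=54
  op16 P1: load  L0 → I/S/I/S on L0; bus BusRd Flush; mem=52
  op17 P3: store L7 := 96 → I/I/I/M on L7; bus BusRdX; mem=40
  op18 P0: load  L4 → S/S/I/I on L4; bus BusRd Flush; mem=71
  op19 P3: load  L3 → I/I/I/M on L3; bus (none); mem=54
  op20 P2: store L0 := 60 → I/I/M/I on L0; bus BusRdX; mem=52
  op21 P2: store L5 := 61 → I/I/M/I on L5; bus BusRdX Flush; mem=47
  op22 P1: load  L5 → I/S/S/I on L5; bus BusRd Flush; mem=61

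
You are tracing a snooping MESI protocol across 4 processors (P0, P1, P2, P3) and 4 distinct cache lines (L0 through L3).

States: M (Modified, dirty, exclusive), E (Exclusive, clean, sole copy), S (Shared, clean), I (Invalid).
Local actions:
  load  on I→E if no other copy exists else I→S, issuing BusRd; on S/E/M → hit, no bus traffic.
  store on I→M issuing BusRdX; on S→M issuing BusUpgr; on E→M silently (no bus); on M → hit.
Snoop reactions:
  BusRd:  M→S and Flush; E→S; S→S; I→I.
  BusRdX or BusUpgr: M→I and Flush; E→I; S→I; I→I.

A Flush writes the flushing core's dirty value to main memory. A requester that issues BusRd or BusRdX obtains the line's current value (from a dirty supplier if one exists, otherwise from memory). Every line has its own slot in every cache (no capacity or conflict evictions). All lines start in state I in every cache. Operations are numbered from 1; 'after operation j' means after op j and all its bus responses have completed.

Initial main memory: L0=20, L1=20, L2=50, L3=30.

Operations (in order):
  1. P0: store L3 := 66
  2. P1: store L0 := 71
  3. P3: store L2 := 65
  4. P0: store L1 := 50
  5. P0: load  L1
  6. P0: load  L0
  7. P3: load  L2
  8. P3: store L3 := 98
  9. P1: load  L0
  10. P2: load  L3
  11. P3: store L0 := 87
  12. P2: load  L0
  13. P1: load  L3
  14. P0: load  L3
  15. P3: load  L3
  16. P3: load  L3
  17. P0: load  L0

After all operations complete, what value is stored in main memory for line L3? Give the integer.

memory[L3] = 98

  op1 P0: store L3 := 66 → M/I/I/I on L3; bus BusRdX; mem=30
  op2 P1: store L0 := 71 → I/M/I/I on L0; bus BusRdX; mem=20
  op3 P3: store L2 := 65 → I/I/I/M on L2; bus BusRdX; mem=50
  op4 P0: store L1 := 50 → M/I/I/I on L1; bus BusRdX; mem=20
  op5 P0: load  L1 → M/I/I/I on L1; bus (none); mem=20
  op6 P0: load  L0 → S/S/I/I on L0; bus BusRd Flush; mem=71
  op7 P3: load  L2 → I/I/I/M on L2; bus (none); mem=50
  op8 P3: store L3 := 98 → I/I/I/M on L3; bus BusRdX Flush; mem=66
  op9 P1: load  L0 → S/S/I/I on L0; bus (none); mem=71
  op10 P2: load  L3 → I/I/S/S on L3; bus BusRd Flush; mem=98
  op11 P3: store L0 := 87 → I/I/I/M on L0; bus BusRdX; mem=71
  op12 P2: load  L0 → I/I/S/S on L0; bus BusRd Flush; mem=87
  op13 P1: load  L3 → I/S/S/S on L3; bus BusRd; mem=98
  op14 P0: load  L3 → S/S/S/S on L3; bus BusRd; mem=98
  op15 P3: load  L3 → S/S/S/S on L3; bus (none); mem=98
  op16 P3: load  L3 → S/S/S/S on L3; bus (none); mem=98
  op17 P0: load  L0 → S/I/S/S on L0; bus BusRd; mem=87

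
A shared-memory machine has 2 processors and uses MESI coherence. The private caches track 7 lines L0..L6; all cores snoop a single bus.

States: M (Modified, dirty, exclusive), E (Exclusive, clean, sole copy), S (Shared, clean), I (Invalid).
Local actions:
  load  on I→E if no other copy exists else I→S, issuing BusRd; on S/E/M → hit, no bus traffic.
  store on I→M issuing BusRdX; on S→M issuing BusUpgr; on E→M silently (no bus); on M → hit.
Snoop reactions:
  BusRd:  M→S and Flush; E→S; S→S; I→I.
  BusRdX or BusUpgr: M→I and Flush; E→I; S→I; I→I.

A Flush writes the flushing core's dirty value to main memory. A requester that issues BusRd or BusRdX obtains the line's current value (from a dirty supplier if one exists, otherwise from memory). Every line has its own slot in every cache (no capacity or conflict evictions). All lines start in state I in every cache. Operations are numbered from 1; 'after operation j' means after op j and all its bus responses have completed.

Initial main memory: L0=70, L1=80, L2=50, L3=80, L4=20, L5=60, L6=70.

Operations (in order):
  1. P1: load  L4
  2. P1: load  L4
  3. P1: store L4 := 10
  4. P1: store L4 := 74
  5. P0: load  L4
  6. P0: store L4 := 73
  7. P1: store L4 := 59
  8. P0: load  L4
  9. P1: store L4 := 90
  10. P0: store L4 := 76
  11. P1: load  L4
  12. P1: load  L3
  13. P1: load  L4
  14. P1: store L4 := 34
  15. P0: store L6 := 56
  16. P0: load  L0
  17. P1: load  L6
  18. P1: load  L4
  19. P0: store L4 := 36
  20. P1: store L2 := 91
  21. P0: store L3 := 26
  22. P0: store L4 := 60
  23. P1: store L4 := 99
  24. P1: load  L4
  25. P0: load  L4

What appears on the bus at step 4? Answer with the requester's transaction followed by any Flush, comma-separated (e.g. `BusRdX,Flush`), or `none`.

bus = none

[1] P1: load  L4 | P0:I, P1:E(20) | bus: BusRd
[2] P1: load  L4 | P0:I, P1:E(20) | bus: none
[3] P1: store L4 := 10 | P0:I, P1:M(10) | bus: none
[4] P1: store L4 := 74 | P0:I, P1:M(74) | bus: none
[5] P0: load  L4 | P0:S(74), P1:S(74) | bus: BusRd,Flush
[6] P0: store L4 := 73 | P0:M(73), P1:I | bus: BusUpgr
[7] P1: store L4 := 59 | P0:I, P1:M(59) | bus: BusRdX,Flush
[8] P0: load  L4 | P0:S(59), P1:S(59) | bus: BusRd,Flush
[9] P1: store L4 := 90 | P0:I, P1:M(90) | bus: BusUpgr
[10] P0: store L4 := 76 | P0:M(76), P1:I | bus: BusRdX,Flush
[11] P1: load  L4 | P0:S(76), P1:S(76) | bus: BusRd,Flush
[12] P1: load  L3 | P0:I, P1:E(80) | bus: BusRd
[13] P1: load  L4 | P0:S(76), P1:S(76) | bus: none
[14] P1: store L4 := 34 | P0:I, P1:M(34) | bus: BusUpgr
[15] P0: store L6 := 56 | P0:M(56), P1:I | bus: BusRdX
[16] P0: load  L0 | P0:E(70), P1:I | bus: BusRd
[17] P1: load  L6 | P0:S(56), P1:S(56) | bus: BusRd,Flush
[18] P1: load  L4 | P0:I, P1:M(34) | bus: none
[19] P0: store L4 := 36 | P0:M(36), P1:I | bus: BusRdX,Flush
[20] P1: store L2 := 91 | P0:I, P1:M(91) | bus: BusRdX
[21] P0: store L3 := 26 | P0:M(26), P1:I | bus: BusRdX
[22] P0: store L4 := 60 | P0:M(60), P1:I | bus: none
[23] P1: store L4 := 99 | P0:I, P1:M(99) | bus: BusRdX,Flush
[24] P1: load  L4 | P0:I, P1:M(99) | bus: none
[25] P0: load  L4 | P0:S(99), P1:S(99) | bus: BusRd,Flush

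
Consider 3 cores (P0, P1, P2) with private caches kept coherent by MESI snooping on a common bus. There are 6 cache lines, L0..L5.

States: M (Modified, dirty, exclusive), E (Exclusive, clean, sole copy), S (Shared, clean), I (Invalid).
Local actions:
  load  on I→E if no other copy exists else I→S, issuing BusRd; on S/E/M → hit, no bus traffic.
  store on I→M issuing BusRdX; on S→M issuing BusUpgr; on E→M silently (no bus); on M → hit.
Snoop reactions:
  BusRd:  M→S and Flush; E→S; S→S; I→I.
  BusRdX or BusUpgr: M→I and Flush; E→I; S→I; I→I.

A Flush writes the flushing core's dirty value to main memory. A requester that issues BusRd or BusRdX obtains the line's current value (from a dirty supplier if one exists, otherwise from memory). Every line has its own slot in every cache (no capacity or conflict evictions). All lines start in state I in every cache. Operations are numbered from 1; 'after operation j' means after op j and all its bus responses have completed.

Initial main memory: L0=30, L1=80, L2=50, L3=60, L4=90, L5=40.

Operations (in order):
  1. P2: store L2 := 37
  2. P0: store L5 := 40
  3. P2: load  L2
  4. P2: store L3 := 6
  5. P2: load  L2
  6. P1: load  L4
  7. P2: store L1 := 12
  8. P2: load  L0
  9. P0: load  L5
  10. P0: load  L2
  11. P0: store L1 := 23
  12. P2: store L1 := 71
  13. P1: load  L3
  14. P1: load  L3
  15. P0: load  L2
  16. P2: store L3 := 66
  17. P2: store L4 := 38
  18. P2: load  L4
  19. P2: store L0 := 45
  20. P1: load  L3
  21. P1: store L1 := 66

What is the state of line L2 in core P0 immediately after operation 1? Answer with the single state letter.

state = I

  op1 P2: store L2 := 37 → I/I/M on L2; bus BusRdX; mem=50
  op2 P0: store L5 := 40 → M/I/I on L5; bus BusRdX; mem=40
  op3 P2: load  L2 → I/I/M on L2; bus (none); mem=50
  op4 P2: store L3 := 6 → I/I/M on L3; bus BusRdX; mem=60
  op5 P2: load  L2 → I/I/M on L2; bus (none); mem=50
  op6 P1: load  L4 → I/E/I on L4; bus BusRd; mem=90
  op7 P2: store L1 := 12 → I/I/M on L1; bus BusRdX; mem=80
  op8 P2: load  L0 → I/I/E on L0; bus BusRd; mem=30
  op9 P0: load  L5 → M/I/I on L5; bus (none); mem=40
  op10 P0: load  L2 → S/I/S on L2; bus BusRd Flush; mem=37
  op11 P0: store L1 := 23 → M/I/I on L1; bus BusRdX Flush; mem=12
  op12 P2: store L1 := 71 → I/I/M on L1; bus BusRdX Flush; mem=23
  op13 P1: load  L3 → I/S/S on L3; bus BusRd Flush; mem=6
  op14 P1: load  L3 → I/S/S on L3; bus (none); mem=6
  op15 P0: load  L2 → S/I/S on L2; bus (none); mem=37
  op16 P2: store L3 := 66 → I/I/M on L3; bus BusUpgr; mem=6
  op17 P2: store L4 := 38 → I/I/M on L4; bus BusRdX; mem=90
  op18 P2: load  L4 → I/I/M on L4; bus (none); mem=90
  op19 P2: store L0 := 45 → I/I/M on L0; bus (none); mem=30
  op20 P1: load  L3 → I/S/S on L3; bus BusRd Flush; mem=66
  op21 P1: store L1 := 66 → I/M/I on L1; bus BusRdX Flush; mem=71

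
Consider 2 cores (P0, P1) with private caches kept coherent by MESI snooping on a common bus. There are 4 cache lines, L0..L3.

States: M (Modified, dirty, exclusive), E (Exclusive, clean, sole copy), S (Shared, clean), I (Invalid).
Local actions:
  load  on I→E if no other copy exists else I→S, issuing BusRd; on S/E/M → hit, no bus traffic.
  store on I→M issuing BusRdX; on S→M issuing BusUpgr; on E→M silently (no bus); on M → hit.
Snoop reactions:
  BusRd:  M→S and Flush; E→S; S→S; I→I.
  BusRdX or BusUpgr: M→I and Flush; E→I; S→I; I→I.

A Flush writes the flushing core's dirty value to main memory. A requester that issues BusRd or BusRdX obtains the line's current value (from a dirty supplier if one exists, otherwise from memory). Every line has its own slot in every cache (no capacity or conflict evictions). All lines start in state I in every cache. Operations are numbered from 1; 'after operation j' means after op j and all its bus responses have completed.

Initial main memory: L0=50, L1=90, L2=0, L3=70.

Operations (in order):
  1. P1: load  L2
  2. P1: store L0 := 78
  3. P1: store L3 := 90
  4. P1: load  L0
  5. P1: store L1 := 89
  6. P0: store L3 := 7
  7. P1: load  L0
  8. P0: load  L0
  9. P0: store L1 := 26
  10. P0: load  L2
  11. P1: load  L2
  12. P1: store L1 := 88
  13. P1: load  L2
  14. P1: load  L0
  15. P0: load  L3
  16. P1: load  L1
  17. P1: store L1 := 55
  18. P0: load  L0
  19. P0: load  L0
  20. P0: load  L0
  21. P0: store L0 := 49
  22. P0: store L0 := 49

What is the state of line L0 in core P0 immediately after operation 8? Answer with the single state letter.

state = S

[1] P1: load  L2 | P0:I, P1:E(0) | bus: BusRd
[2] P1: store L0 := 78 | P0:I, P1:M(78) | bus: BusRdX
[3] P1: store L3 := 90 | P0:I, P1:M(90) | bus: BusRdX
[4] P1: load  L0 | P0:I, P1:M(78) | bus: none
[5] P1: store L1 := 89 | P0:I, P1:M(89) | bus: BusRdX
[6] P0: store L3 := 7 | P0:M(7), P1:I | bus: BusRdX,Flush
[7] P1: load  L0 | P0:I, P1:M(78) | bus: none
[8] P0: load  L0 | P0:S(78), P1:S(78) | bus: BusRd,Flush
[9] P0: store L1 := 26 | P0:M(26), P1:I | bus: BusRdX,Flush
[10] P0: load  L2 | P0:S(0), P1:S(0) | bus: BusRd
[11] P1: load  L2 | P0:S(0), P1:S(0) | bus: none
[12] P1: store L1 := 88 | P0:I, P1:M(88) | bus: BusRdX,Flush
[13] P1: load  L2 | P0:S(0), P1:S(0) | bus: none
[14] P1: load  L0 | P0:S(78), P1:S(78) | bus: none
[15] P0: load  L3 | P0:M(7), P1:I | bus: none
[16] P1: load  L1 | P0:I, P1:M(88) | bus: none
[17] P1: store L1 := 55 | P0:I, P1:M(55) | bus: none
[18] P0: load  L0 | P0:S(78), P1:S(78) | bus: none
[19] P0: load  L0 | P0:S(78), P1:S(78) | bus: none
[20] P0: load  L0 | P0:S(78), P1:S(78) | bus: none
[21] P0: store L0 := 49 | P0:M(49), P1:I | bus: BusUpgr
[22] P0: store L0 := 49 | P0:M(49), P1:I | bus: none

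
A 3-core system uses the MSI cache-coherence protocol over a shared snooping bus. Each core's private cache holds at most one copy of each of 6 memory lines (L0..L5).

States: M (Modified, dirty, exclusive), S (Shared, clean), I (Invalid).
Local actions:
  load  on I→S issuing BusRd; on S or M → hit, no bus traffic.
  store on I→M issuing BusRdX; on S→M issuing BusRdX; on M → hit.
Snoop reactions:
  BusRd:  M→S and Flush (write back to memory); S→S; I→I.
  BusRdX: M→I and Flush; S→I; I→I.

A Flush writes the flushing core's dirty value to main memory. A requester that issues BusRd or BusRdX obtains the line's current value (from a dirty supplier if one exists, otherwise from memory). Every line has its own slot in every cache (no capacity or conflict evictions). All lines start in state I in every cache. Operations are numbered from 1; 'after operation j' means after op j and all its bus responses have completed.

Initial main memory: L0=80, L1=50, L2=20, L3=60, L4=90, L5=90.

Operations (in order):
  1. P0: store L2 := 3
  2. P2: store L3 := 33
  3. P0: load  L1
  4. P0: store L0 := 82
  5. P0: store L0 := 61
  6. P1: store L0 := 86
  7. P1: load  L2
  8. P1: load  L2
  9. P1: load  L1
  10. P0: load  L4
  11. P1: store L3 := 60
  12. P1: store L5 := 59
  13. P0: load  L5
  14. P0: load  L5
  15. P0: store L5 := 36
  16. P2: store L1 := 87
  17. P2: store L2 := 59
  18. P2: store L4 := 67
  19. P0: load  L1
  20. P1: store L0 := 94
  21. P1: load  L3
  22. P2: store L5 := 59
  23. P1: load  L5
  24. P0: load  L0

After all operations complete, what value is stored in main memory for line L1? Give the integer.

memory[L1] = 87

[1] P0: store L2 := 3 | P0:M(3), P1:I, P2:I | bus: BusRdX
[2] P2: store L3 := 33 | P0:I, P1:I, P2:M(33) | bus: BusRdX
[3] P0: load  L1 | P0:S(50), P1:I, P2:I | bus: BusRd
[4] P0: store L0 := 82 | P0:M(82), P1:I, P2:I | bus: BusRdX
[5] P0: store L0 := 61 | P0:M(61), P1:I, P2:I | bus: none
[6] P1: store L0 := 86 | P0:I, P1:M(86), P2:I | bus: BusRdX,Flush
[7] P1: load  L2 | P0:S(3), P1:S(3), P2:I | bus: BusRd,Flush
[8] P1: load  L2 | P0:S(3), P1:S(3), P2:I | bus: none
[9] P1: load  L1 | P0:S(50), P1:S(50), P2:I | bus: BusRd
[10] P0: load  L4 | P0:S(90), P1:I, P2:I | bus: BusRd
[11] P1: store L3 := 60 | P0:I, P1:M(60), P2:I | bus: BusRdX,Flush
[12] P1: store L5 := 59 | P0:I, P1:M(59), P2:I | bus: BusRdX
[13] P0: load  L5 | P0:S(59), P1:S(59), P2:I | bus: BusRd,Flush
[14] P0: load  L5 | P0:S(59), P1:S(59), P2:I | bus: none
[15] P0: store L5 := 36 | P0:M(36), P1:I, P2:I | bus: BusRdX
[16] P2: store L1 := 87 | P0:I, P1:I, P2:M(87) | bus: BusRdX
[17] P2: store L2 := 59 | P0:I, P1:I, P2:M(59) | bus: BusRdX
[18] P2: store L4 := 67 | P0:I, P1:I, P2:M(67) | bus: BusRdX
[19] P0: load  L1 | P0:S(87), P1:I, P2:S(87) | bus: BusRd,Flush
[20] P1: store L0 := 94 | P0:I, P1:M(94), P2:I | bus: none
[21] P1: load  L3 | P0:I, P1:M(60), P2:I | bus: none
[22] P2: store L5 := 59 | P0:I, P1:I, P2:M(59) | bus: BusRdX,Flush
[23] P1: load  L5 | P0:I, P1:S(59), P2:S(59) | bus: BusRd,Flush
[24] P0: load  L0 | P0:S(94), P1:S(94), P2:I | bus: BusRd,Flush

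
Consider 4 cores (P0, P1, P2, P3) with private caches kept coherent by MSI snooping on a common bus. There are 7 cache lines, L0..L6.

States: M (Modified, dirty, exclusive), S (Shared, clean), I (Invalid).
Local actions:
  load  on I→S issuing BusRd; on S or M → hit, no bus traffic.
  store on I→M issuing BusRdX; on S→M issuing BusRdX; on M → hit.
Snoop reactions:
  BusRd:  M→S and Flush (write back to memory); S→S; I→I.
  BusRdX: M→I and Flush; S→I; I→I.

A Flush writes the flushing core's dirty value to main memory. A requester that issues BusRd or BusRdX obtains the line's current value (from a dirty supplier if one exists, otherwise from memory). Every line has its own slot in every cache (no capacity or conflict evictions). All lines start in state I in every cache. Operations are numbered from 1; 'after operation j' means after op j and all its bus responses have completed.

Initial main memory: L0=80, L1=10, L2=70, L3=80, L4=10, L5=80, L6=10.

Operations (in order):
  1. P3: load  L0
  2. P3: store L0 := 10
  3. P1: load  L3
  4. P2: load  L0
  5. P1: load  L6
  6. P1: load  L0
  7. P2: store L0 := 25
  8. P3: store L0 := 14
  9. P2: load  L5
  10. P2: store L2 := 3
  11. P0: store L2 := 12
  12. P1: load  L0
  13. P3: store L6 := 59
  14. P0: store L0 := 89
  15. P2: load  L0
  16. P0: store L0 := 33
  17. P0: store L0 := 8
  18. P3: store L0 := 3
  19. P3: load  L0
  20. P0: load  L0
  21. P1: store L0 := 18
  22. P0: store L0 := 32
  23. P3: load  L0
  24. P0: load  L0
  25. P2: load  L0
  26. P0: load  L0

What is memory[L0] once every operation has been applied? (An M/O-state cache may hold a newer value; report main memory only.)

  op1 P3: load  L0 → I/I/I/S on L0; bus BusRd; mem=80
  op2 P3: store L0 := 10 → I/I/I/M on L0; bus BusRdX; mem=80
  op3 P1: load  L3 → I/S/I/I on L3; bus BusRd; mem=80
  op4 P2: load  L0 → I/I/S/S on L0; bus BusRd Flush; mem=10
  op5 P1: load  L6 → I/S/I/I on L6; bus BusRd; mem=10
  op6 P1: load  L0 → I/S/S/S on L0; bus BusRd; mem=10
  op7 P2: store L0 := 25 → I/I/M/I on L0; bus BusRdX; mem=10
  op8 P3: store L0 := 14 → I/I/I/M on L0; bus BusRdX Flush; mem=25
  op9 P2: load  L5 → I/I/S/I on L5; bus BusRd; mem=80
  op10 P2: store L2 := 3 → I/I/M/I on L2; bus BusRdX; mem=70
  op11 P0: store L2 := 12 → M/I/I/I on L2; bus BusRdX Flush; mem=3
  op12 P1: load  L0 → I/S/I/S on L0; bus BusRd Flush; mem=14
  op13 P3: store L6 := 59 → I/I/I/M on L6; bus BusRdX; mem=10
  op14 P0: store L0 := 89 → M/I/I/I on L0; bus BusRdX; mem=14
  op15 P2: load  L0 → S/I/S/I on L0; bus BusRd Flush; mem=89
  op16 P0: store L0 := 33 → M/I/I/I on L0; bus BusRdX; mem=89
  op17 P0: store L0 := 8 → M/I/I/I on L0; bus (none); mem=89
  op18 P3: store L0 := 3 → I/I/I/M on L0; bus BusRdX Flush; mem=8
  op19 P3: load  L0 → I/I/I/M on L0; bus (none); mem=8
  op20 P0: load  L0 → S/I/I/S on L0; bus BusRd Flush; mem=3
  op21 P1: store L0 := 18 → I/M/I/I on L0; bus BusRdX; mem=3
  op22 P0: store L0 := 32 → M/I/I/I on L0; bus BusRdX Flush; mem=18
  op23 P3: load  L0 → S/I/I/S on L0; bus BusRd Flush; mem=32
  op24 P0: load  L0 → S/I/I/S on L0; bus (none); mem=32
  op25 P2: load  L0 → S/I/S/S on L0; bus BusRd; mem=32
  op26 P0: load  L0 → S/I/S/S on L0; bus (none); mem=32

memory[L0] = 32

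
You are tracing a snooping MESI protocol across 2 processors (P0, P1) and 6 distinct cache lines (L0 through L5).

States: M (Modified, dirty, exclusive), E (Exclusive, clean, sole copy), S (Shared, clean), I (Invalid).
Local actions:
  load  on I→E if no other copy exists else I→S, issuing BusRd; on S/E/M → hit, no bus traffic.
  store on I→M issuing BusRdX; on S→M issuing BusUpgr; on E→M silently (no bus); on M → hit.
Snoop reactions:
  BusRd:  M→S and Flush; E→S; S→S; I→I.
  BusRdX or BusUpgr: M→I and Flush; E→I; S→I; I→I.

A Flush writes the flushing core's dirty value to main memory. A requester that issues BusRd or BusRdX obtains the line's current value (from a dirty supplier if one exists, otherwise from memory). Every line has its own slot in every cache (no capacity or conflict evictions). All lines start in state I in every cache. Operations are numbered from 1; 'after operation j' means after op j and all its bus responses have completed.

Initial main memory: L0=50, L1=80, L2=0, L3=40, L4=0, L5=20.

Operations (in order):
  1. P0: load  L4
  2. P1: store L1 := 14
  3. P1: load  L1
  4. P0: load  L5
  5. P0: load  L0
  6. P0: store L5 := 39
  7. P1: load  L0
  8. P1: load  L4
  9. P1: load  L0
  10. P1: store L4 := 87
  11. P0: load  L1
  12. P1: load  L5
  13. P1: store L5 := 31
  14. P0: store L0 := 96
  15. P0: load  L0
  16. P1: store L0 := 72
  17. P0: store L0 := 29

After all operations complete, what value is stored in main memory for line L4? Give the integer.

[1] P0: load  L4 | P0:E(0), P1:I | bus: BusRd
[2] P1: store L1 := 14 | P0:I, P1:M(14) | bus: BusRdX
[3] P1: load  L1 | P0:I, P1:M(14) | bus: none
[4] P0: load  L5 | P0:E(20), P1:I | bus: BusRd
[5] P0: load  L0 | P0:E(50), P1:I | bus: BusRd
[6] P0: store L5 := 39 | P0:M(39), P1:I | bus: none
[7] P1: load  L0 | P0:S(50), P1:S(50) | bus: BusRd
[8] P1: load  L4 | P0:S(0), P1:S(0) | bus: BusRd
[9] P1: load  L0 | P0:S(50), P1:S(50) | bus: none
[10] P1: store L4 := 87 | P0:I, P1:M(87) | bus: BusUpgr
[11] P0: load  L1 | P0:S(14), P1:S(14) | bus: BusRd,Flush
[12] P1: load  L5 | P0:S(39), P1:S(39) | bus: BusRd,Flush
[13] P1: store L5 := 31 | P0:I, P1:M(31) | bus: BusUpgr
[14] P0: store L0 := 96 | P0:M(96), P1:I | bus: BusUpgr
[15] P0: load  L0 | P0:M(96), P1:I | bus: none
[16] P1: store L0 := 72 | P0:I, P1:M(72) | bus: BusRdX,Flush
[17] P0: store L0 := 29 | P0:M(29), P1:I | bus: BusRdX,Flush

memory[L4] = 0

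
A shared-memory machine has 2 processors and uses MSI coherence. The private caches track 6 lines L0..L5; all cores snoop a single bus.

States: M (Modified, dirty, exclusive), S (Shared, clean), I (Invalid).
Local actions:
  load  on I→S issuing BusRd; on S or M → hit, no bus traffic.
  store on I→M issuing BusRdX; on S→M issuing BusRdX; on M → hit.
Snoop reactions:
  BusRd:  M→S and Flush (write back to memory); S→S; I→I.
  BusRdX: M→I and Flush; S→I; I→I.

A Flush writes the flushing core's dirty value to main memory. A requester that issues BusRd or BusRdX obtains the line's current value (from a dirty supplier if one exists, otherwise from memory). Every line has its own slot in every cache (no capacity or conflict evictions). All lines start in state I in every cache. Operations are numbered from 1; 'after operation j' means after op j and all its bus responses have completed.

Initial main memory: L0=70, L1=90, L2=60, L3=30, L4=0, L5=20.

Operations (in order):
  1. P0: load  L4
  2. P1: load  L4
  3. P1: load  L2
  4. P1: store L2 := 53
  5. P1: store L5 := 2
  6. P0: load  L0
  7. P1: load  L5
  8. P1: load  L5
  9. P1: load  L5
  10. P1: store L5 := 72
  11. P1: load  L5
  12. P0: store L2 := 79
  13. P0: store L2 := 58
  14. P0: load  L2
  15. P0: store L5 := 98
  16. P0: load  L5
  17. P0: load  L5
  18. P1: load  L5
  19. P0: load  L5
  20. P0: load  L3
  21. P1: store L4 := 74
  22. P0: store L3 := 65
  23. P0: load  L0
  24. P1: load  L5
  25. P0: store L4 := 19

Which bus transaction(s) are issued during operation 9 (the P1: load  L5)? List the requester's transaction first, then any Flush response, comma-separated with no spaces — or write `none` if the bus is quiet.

bus = none

  op1 P0: load  L4 → S/I on L4; bus BusRd; mem=0
  op2 P1: load  L4 → S/S on L4; bus BusRd; mem=0
  op3 P1: load  L2 → I/S on L2; bus BusRd; mem=60
  op4 P1: store L2 := 53 → I/M on L2; bus BusRdX; mem=60
  op5 P1: store L5 := 2 → I/M on L5; bus BusRdX; mem=20
  op6 P0: load  L0 → S/I on L0; bus BusRd; mem=70
  op7 P1: load  L5 → I/M on L5; bus (none); mem=20
  op8 P1: load  L5 → I/M on L5; bus (none); mem=20
  op9 P1: load  L5 → I/M on L5; bus (none); mem=20
  op10 P1: store L5 := 72 → I/M on L5; bus (none); mem=20
  op11 P1: load  L5 → I/M on L5; bus (none); mem=20
  op12 P0: store L2 := 79 → M/I on L2; bus BusRdX Flush; mem=53
  op13 P0: store L2 := 58 → M/I on L2; bus (none); mem=53
  op14 P0: load  L2 → M/I on L2; bus (none); mem=53
  op15 P0: store L5 := 98 → M/I on L5; bus BusRdX Flush; mem=72
  op16 P0: load  L5 → M/I on L5; bus (none); mem=72
  op17 P0: load  L5 → M/I on L5; bus (none); mem=72
  op18 P1: load  L5 → S/S on L5; bus BusRd Flush; mem=98
  op19 P0: load  L5 → S/S on L5; bus (none); mem=98
  op20 P0: load  L3 → S/I on L3; bus BusRd; mem=30
  op21 P1: store L4 := 74 → I/M on L4; bus BusRdX; mem=0
  op22 P0: store L3 := 65 → M/I on L3; bus BusRdX; mem=30
  op23 P0: load  L0 → S/I on L0; bus (none); mem=70
  op24 P1: load  L5 → S/S on L5; bus (none); mem=98
  op25 P0: store L4 := 19 → M/I on L4; bus BusRdX Flush; mem=74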